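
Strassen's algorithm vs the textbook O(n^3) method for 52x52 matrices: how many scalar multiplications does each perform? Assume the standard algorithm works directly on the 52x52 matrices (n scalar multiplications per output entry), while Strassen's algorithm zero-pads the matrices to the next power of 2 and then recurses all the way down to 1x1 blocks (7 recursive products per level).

Matrix multiplication for 52x52 matrices:

Strassen's algorithm requires power-of-2 dimensions. Pad 52x52 to 64x64 (next power of 2).

Standard algorithm: 52^3 = 140608 multiplications
Strassen's algorithm: 7^(log2(64)) = 7^6 = 117649 multiplications
Savings: 140608 - 117649 = 22959 multiplications

Standard: 140608 multiplications (52^3). Strassen: 117649 multiplications (7^6, after padding to 64x64). Strassen reduces 8 recursive multiplications to 7 at each level.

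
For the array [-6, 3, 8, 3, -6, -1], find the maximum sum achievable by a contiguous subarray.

Using Kadane's algorithm on [-6, 3, 8, 3, -6, -1]:

Scanning through the array:
Position 1 (value 3): max_ending_here = 3, max_so_far = 3
Position 2 (value 8): max_ending_here = 11, max_so_far = 11
Position 3 (value 3): max_ending_here = 14, max_so_far = 14
Position 4 (value -6): max_ending_here = 8, max_so_far = 14
Position 5 (value -1): max_ending_here = 7, max_so_far = 14

Maximum subarray: [3, 8, 3]
Maximum sum: 14

The maximum subarray is [3, 8, 3] with sum 14. This subarray runs from index 1 to index 3.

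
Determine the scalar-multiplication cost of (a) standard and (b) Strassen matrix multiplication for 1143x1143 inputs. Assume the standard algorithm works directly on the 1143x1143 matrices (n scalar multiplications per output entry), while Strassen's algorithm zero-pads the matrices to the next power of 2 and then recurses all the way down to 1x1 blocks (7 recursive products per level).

Matrix multiplication for 1143x1143 matrices:

Strassen's algorithm requires power-of-2 dimensions. Pad 1143x1143 to 2048x2048 (next power of 2).

Standard algorithm: 1143^3 = 1493271207 multiplications
Strassen's algorithm: 7^(log2(2048)) = 7^11 = 1977326743 multiplications
Difference: 1493271207 - 1977326743 = -484055536 (Strassen uses MORE here due to padding overhead — for small or just-over-power-of-2 n, padding can outweigh the per-level savings)

Standard: 1493271207 multiplications (1143^3). Strassen: 1977326743 multiplications (7^11, after padding to 2048x2048). Strassen reduces 8 recursive multiplications to 7 at each level.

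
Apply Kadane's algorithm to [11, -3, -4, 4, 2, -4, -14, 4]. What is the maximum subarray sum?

Using Kadane's algorithm on [11, -3, -4, 4, 2, -4, -14, 4]:

Scanning through the array:
Position 1 (value -3): max_ending_here = 8, max_so_far = 11
Position 2 (value -4): max_ending_here = 4, max_so_far = 11
Position 3 (value 4): max_ending_here = 8, max_so_far = 11
Position 4 (value 2): max_ending_here = 10, max_so_far = 11
Position 5 (value -4): max_ending_here = 6, max_so_far = 11
Position 6 (value -14): max_ending_here = -8, max_so_far = 11
Position 7 (value 4): max_ending_here = 4, max_so_far = 11

Maximum subarray: [11]
Maximum sum: 11

The maximum subarray is [11] with sum 11. This subarray runs from index 0 to index 0.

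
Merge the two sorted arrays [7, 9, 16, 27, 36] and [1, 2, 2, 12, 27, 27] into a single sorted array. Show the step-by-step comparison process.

Merging process:

Compare 7 vs 1: take 1 from right. Merged: [1]
Compare 7 vs 2: take 2 from right. Merged: [1, 2]
Compare 7 vs 2: take 2 from right. Merged: [1, 2, 2]
Compare 7 vs 12: take 7 from left. Merged: [1, 2, 2, 7]
Compare 9 vs 12: take 9 from left. Merged: [1, 2, 2, 7, 9]
Compare 16 vs 12: take 12 from right. Merged: [1, 2, 2, 7, 9, 12]
Compare 16 vs 27: take 16 from left. Merged: [1, 2, 2, 7, 9, 12, 16]
Compare 27 vs 27: take 27 from left. Merged: [1, 2, 2, 7, 9, 12, 16, 27]
Compare 36 vs 27: take 27 from right. Merged: [1, 2, 2, 7, 9, 12, 16, 27, 27]
Compare 36 vs 27: take 27 from right. Merged: [1, 2, 2, 7, 9, 12, 16, 27, 27, 27]
Append remaining from left: [36]. Merged: [1, 2, 2, 7, 9, 12, 16, 27, 27, 27, 36]

Final merged array: [1, 2, 2, 7, 9, 12, 16, 27, 27, 27, 36]
Total comparisons: 10

The merged array is [1, 2, 2, 7, 9, 12, 16, 27, 27, 27, 36], requiring 10 comparisons. The merge step runs in O(n) time where n is the total number of elements.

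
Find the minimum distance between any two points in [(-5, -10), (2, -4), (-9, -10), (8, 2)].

Computing all pairwise distances among 4 points:

d((-5, -10), (2, -4)) = 9.2195
d((-5, -10), (-9, -10)) = 4.0 <-- minimum
d((-5, -10), (8, 2)) = 17.6918
d((2, -4), (-9, -10)) = 12.53
d((2, -4), (8, 2)) = 8.4853
d((-9, -10), (8, 2)) = 20.8087

Closest pair: (-5, -10) and (-9, -10) with distance 4.0

The closest pair is (-5, -10) and (-9, -10) with Euclidean distance 4.0. For 4 points, brute-force pairwise comparison is shown above. For large n, the divide-and-conquer algorithm (sort by x, recurse on halves, check the dividing strip) achieves O(n log n).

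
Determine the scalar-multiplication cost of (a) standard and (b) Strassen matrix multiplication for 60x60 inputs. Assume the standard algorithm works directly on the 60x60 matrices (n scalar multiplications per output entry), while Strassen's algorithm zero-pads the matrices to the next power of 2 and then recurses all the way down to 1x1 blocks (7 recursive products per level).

Matrix multiplication for 60x60 matrices:

Strassen's algorithm requires power-of-2 dimensions. Pad 60x60 to 64x64 (next power of 2).

Standard algorithm: 60^3 = 216000 multiplications
Strassen's algorithm: 7^(log2(64)) = 7^6 = 117649 multiplications
Savings: 216000 - 117649 = 98351 multiplications

Standard: 216000 multiplications (60^3). Strassen: 117649 multiplications (7^6, after padding to 64x64). Strassen reduces 8 recursive multiplications to 7 at each level.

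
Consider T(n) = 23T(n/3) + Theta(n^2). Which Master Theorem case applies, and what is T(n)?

Master Theorem for T(n) = 23T(n/3) + O(n^2):

a = 23, b = 3, c = 2
log_b(a) = log_3(23) = 2.8540

Case 1: c = 2 < log_3(23) = 2.8540
T(n) = O(n^(log_3 23))

For T(n) = 23T(n/3) + O(n^2): log_3(23) = 2.8540. This is Case 1 of the Master Theorem (c < log_b(a), work dominated by leaves), giving O(n^(log_3 23)).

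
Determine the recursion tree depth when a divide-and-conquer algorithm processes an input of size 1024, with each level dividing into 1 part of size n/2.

For divide and conquer with division factor 2:

Problem sizes at each level:
Level 0: 1024
Level 1: 512
Level 2: 256
Level 3: 128
Level 4: 64
Level 5: 32
Level 6: 16
Level 7: 8
Level 8: 4
Level 9: 2
Level 10: 1

The root is level 0 and the size-1 base case is level 10 (the tree spans levels 0 through 10, i.e. 11 levels counting the root), so the depth is the number of divisions: log_2(1024) = 10

The recursion tree depth is log_2(1024) = 10. At each level, the problem size is divided by 2, so it takes 10 divisions to reduce to a base case of size 1. The algorithm makes 1 recursive call at each level.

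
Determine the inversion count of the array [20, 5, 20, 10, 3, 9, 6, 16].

Finding inversions in [20, 5, 20, 10, 3, 9, 6, 16]:

(0, 1): arr[0]=20 > arr[1]=5
(0, 3): arr[0]=20 > arr[3]=10
(0, 4): arr[0]=20 > arr[4]=3
(0, 5): arr[0]=20 > arr[5]=9
(0, 6): arr[0]=20 > arr[6]=6
(0, 7): arr[0]=20 > arr[7]=16
(1, 4): arr[1]=5 > arr[4]=3
(2, 3): arr[2]=20 > arr[3]=10
(2, 4): arr[2]=20 > arr[4]=3
(2, 5): arr[2]=20 > arr[5]=9
(2, 6): arr[2]=20 > arr[6]=6
(2, 7): arr[2]=20 > arr[7]=16
(3, 4): arr[3]=10 > arr[4]=3
(3, 5): arr[3]=10 > arr[5]=9
(3, 6): arr[3]=10 > arr[6]=6
(5, 6): arr[5]=9 > arr[6]=6

Total inversions: 16

The array has 16 inversion(s): (0,1), (0,3), (0,4), (0,5), (0,6), (0,7), (1,4), (2,3), (2,4), (2,5), (2,6), (2,7), (3,4), (3,5), (3,6), (5,6). Each pair (i,j) satisfies i < j and arr[i] > arr[j].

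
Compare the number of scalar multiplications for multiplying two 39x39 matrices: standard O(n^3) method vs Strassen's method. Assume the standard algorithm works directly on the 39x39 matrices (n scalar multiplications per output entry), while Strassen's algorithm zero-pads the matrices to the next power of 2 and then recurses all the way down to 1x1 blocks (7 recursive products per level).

Matrix multiplication for 39x39 matrices:

Strassen's algorithm requires power-of-2 dimensions. Pad 39x39 to 64x64 (next power of 2).

Standard algorithm: 39^3 = 59319 multiplications
Strassen's algorithm: 7^(log2(64)) = 7^6 = 117649 multiplications
Difference: 59319 - 117649 = -58330 (Strassen uses MORE here due to padding overhead — for small or just-over-power-of-2 n, padding can outweigh the per-level savings)

Standard: 59319 multiplications (39^3). Strassen: 117649 multiplications (7^6, after padding to 64x64). Strassen reduces 8 recursive multiplications to 7 at each level.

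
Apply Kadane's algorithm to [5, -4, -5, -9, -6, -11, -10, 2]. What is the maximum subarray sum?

Using Kadane's algorithm on [5, -4, -5, -9, -6, -11, -10, 2]:

Scanning through the array:
Position 1 (value -4): max_ending_here = 1, max_so_far = 5
Position 2 (value -5): max_ending_here = -4, max_so_far = 5
Position 3 (value -9): max_ending_here = -9, max_so_far = 5
Position 4 (value -6): max_ending_here = -6, max_so_far = 5
Position 5 (value -11): max_ending_here = -11, max_so_far = 5
Position 6 (value -10): max_ending_here = -10, max_so_far = 5
Position 7 (value 2): max_ending_here = 2, max_so_far = 5

Maximum subarray: [5]
Maximum sum: 5

The maximum subarray is [5] with sum 5. This subarray runs from index 0 to index 0.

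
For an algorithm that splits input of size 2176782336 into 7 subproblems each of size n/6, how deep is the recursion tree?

For divide and conquer with division factor 6:

Problem sizes at each level:
Level 0: 2176782336
Level 1: 362797056
Level 2: 60466176
Level 3: 10077696
Level 4: 1679616
Level 5: 279936
Level 6: 46656
Level 7: 7776
Level 8: 1296
Level 9: 216
Level 10: 36
Level 11: 6
Level 12: 1

The root is level 0 and the size-1 base case is level 12 (the tree spans levels 0 through 12, i.e. 13 levels counting the root), so the depth is the number of divisions: log_6(2176782336) = 12

The recursion tree depth is log_6(2176782336) = 12. At each level, the problem size is divided by 6, so it takes 12 divisions to reduce to a base case of size 1. The algorithm makes 7 recursive calls at each level.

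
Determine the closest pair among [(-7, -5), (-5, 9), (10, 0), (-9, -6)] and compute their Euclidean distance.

Computing all pairwise distances among 4 points:

d((-7, -5), (-5, 9)) = 14.1421
d((-7, -5), (10, 0)) = 17.72
d((-7, -5), (-9, -6)) = 2.2361 <-- minimum
d((-5, 9), (10, 0)) = 17.4929
d((-5, 9), (-9, -6)) = 15.5242
d((10, 0), (-9, -6)) = 19.9249

Closest pair: (-7, -5) and (-9, -6) with distance 2.2361

The closest pair is (-7, -5) and (-9, -6) with Euclidean distance 2.2361. For 4 points, brute-force pairwise comparison is shown above. For large n, the divide-and-conquer algorithm (sort by x, recurse on halves, check the dividing strip) achieves O(n log n).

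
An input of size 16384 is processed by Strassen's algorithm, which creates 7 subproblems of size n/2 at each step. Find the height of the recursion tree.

For divide and conquer with division factor 2:

Problem sizes at each level:
Level 0: 16384
Level 1: 8192
Level 2: 4096
Level 3: 2048
Level 4: 1024
Level 5: 512
Level 6: 256
Level 7: 128
Level 8: 64
Level 9: 32
Level 10: 16
Level 11: 8
Level 12: 4
Level 13: 2
Level 14: 1

The root is level 0 and the size-1 base case is level 14 (the tree spans levels 0 through 14, i.e. 15 levels counting the root), so the depth is the number of divisions: log_2(16384) = 14

The recursion tree depth is log_2(16384) = 14. At each level, the problem size is divided by 2, so it takes 14 divisions to reduce to a base case of size 1. The algorithm makes 7 recursive calls at each level.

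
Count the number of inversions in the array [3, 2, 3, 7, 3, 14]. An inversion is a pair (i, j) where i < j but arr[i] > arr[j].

Finding inversions in [3, 2, 3, 7, 3, 14]:

(0, 1): arr[0]=3 > arr[1]=2
(3, 4): arr[3]=7 > arr[4]=3

Total inversions: 2

The array has 2 inversion(s): (0,1), (3,4). Each pair (i,j) satisfies i < j and arr[i] > arr[j].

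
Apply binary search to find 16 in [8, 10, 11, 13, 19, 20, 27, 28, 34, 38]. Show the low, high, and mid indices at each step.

Binary search for 16 in [8, 10, 11, 13, 19, 20, 27, 28, 34, 38]:

lo=0, hi=9, mid=4, arr[mid]=19 -> 19 > 16, search left half
lo=0, hi=3, mid=1, arr[mid]=10 -> 10 < 16, search right half
lo=2, hi=3, mid=2, arr[mid]=11 -> 11 < 16, search right half
lo=3, hi=3, mid=3, arr[mid]=13 -> 13 < 16, search right half
lo=4 > hi=3, target 16 not found

Binary search determines that 16 is not in the array after 4 comparisons. The search space was exhausted without finding the target.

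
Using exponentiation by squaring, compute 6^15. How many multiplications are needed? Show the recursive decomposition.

Computing 6^15 by squaring (build up from 6^1; each line after the first costs one multiplication):

6^1 = 6
6^2 = (6^1)^2 = 6^2 = 36
6^3 = 6 * 6^2 = 6 * 36 = 216
6^6 = (6^3)^2 = 216^2 = 46656
6^7 = 6 * 6^6 = 6 * 46656 = 279936
6^14 = (6^7)^2 = 279936^2 = 78364164096
6^15 = 6 * 6^14 = 6 * 78364164096 = 470184984576

Result: 470184984576
Multiplications needed: 6 (6 lines after 6^1)

6^15 = 470184984576. Using exponentiation by squaring, this requires 6 multiplications. The key idea: if the exponent is even, square the half-power; if odd, multiply by the base once.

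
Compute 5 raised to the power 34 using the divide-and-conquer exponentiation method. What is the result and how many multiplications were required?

Computing 5^34 by squaring (build up from 5^1; each line after the first costs one multiplication):

5^1 = 5
5^2 = (5^1)^2 = 5^2 = 25
5^4 = (5^2)^2 = 25^2 = 625
5^8 = (5^4)^2 = 625^2 = 390625
5^16 = (5^8)^2 = 390625^2 = 152587890625
5^17 = 5 * 5^16 = 5 * 152587890625 = 762939453125
5^34 = (5^17)^2 = 762939453125^2 = 582076609134674072265625

Result: 582076609134674072265625
Multiplications needed: 6 (6 lines after 5^1)

5^34 = 582076609134674072265625. Using exponentiation by squaring, this requires 6 multiplications. The key idea: if the exponent is even, square the half-power; if odd, multiply by the base once.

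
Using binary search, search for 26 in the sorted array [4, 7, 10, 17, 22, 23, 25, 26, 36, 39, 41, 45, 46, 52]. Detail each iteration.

Binary search for 26 in [4, 7, 10, 17, 22, 23, 25, 26, 36, 39, 41, 45, 46, 52]:

lo=0, hi=13, mid=6, arr[mid]=25 -> 25 < 26, search right half
lo=7, hi=13, mid=10, arr[mid]=41 -> 41 > 26, search left half
lo=7, hi=9, mid=8, arr[mid]=36 -> 36 > 26, search left half
lo=7, hi=7, mid=7, arr[mid]=26 -> Found target at index 7!

Binary search finds 26 at index 7 after 4 comparisons. The search repeatedly halves the search space by comparing with the middle element.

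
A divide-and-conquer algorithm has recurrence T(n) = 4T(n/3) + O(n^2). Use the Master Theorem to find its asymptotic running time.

Master Theorem for T(n) = 4T(n/3) + O(n^2):

a = 4, b = 3, c = 2
log_b(a) = log_3(4) = 1.2619

Case 3: c = 2 > log_3(4) = 1.2619
T(n) = O(n^2) = O(n^2)

For T(n) = 4T(n/3) + O(n^2): log_3(4) = 1.2619. This is Case 3 of the Master Theorem (c > log_b(a), work dominated by root), giving O(n^2).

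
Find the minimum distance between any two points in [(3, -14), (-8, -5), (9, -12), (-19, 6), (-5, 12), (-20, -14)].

Computing all pairwise distances among 6 points:

d((3, -14), (-8, -5)) = 14.2127
d((3, -14), (9, -12)) = 6.3246 <-- minimum
d((3, -14), (-19, 6)) = 29.7321
d((3, -14), (-5, 12)) = 27.2029
d((3, -14), (-20, -14)) = 23.0
d((-8, -5), (9, -12)) = 18.3848
d((-8, -5), (-19, 6)) = 15.5563
d((-8, -5), (-5, 12)) = 17.2627
d((-8, -5), (-20, -14)) = 15.0
d((9, -12), (-19, 6)) = 33.2866
d((9, -12), (-5, 12)) = 27.7849
d((9, -12), (-20, -14)) = 29.0689
d((-19, 6), (-5, 12)) = 15.2315
d((-19, 6), (-20, -14)) = 20.025
d((-5, 12), (-20, -14)) = 30.0167

Closest pair: (3, -14) and (9, -12) with distance 6.3246

The closest pair is (3, -14) and (9, -12) with Euclidean distance 6.3246. For 6 points, brute-force pairwise comparison is shown above. For large n, the divide-and-conquer algorithm (sort by x, recurse on halves, check the dividing strip) achieves O(n log n).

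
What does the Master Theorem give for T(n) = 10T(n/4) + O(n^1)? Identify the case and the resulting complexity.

Master Theorem for T(n) = 10T(n/4) + O(n^1):

a = 10, b = 4, c = 1
log_b(a) = log_4(10) = 1.6610

Case 1: c = 1 < log_4(10) = 1.6610
T(n) = O(n^(log_4 10))

For T(n) = 10T(n/4) + O(n^1): log_4(10) = 1.6610. This is Case 1 of the Master Theorem (c < log_b(a), work dominated by leaves), giving O(n^(log_4 10)).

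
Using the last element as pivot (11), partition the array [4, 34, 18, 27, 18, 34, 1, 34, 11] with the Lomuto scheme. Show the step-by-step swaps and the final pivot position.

Lomuto partition with pivot = 11:

Initial array: [4, 34, 18, 27, 18, 34, 1, 34, 11]

arr[0]=4 <= 11: swap with position 0, array becomes [4, 34, 18, 27, 18, 34, 1, 34, 11]
arr[1]=34 > 11: no swap
arr[2]=18 > 11: no swap
arr[3]=27 > 11: no swap
arr[4]=18 > 11: no swap
arr[5]=34 > 11: no swap
arr[6]=1 <= 11: swap with position 1, array becomes [4, 1, 18, 27, 18, 34, 34, 34, 11]
arr[7]=34 > 11: no swap

Place pivot at position 2: [4, 1, 11, 27, 18, 34, 34, 34, 18]
Pivot position: 2

After partitioning with pivot 11, the array becomes [4, 1, 11, 27, 18, 34, 34, 34, 18]. The pivot is placed at index 2. All elements to the left of the pivot are <= 11, and all elements to the right are > 11.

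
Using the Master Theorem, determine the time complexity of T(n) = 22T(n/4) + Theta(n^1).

Master Theorem for T(n) = 22T(n/4) + O(n^1):

a = 22, b = 4, c = 1
log_b(a) = log_4(22) = 2.2297

Case 1: c = 1 < log_4(22) = 2.2297
T(n) = O(n^(log_4 22))

For T(n) = 22T(n/4) + O(n^1): log_4(22) = 2.2297. This is Case 1 of the Master Theorem (c < log_b(a), work dominated by leaves), giving O(n^(log_4 22)).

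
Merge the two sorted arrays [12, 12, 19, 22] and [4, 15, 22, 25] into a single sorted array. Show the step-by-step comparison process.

Merging process:

Compare 12 vs 4: take 4 from right. Merged: [4]
Compare 12 vs 15: take 12 from left. Merged: [4, 12]
Compare 12 vs 15: take 12 from left. Merged: [4, 12, 12]
Compare 19 vs 15: take 15 from right. Merged: [4, 12, 12, 15]
Compare 19 vs 22: take 19 from left. Merged: [4, 12, 12, 15, 19]
Compare 22 vs 22: take 22 from left. Merged: [4, 12, 12, 15, 19, 22]
Append remaining from right: [22, 25]. Merged: [4, 12, 12, 15, 19, 22, 22, 25]

Final merged array: [4, 12, 12, 15, 19, 22, 22, 25]
Total comparisons: 6

The merged array is [4, 12, 12, 15, 19, 22, 22, 25], requiring 6 comparisons. The merge step runs in O(n) time where n is the total number of elements.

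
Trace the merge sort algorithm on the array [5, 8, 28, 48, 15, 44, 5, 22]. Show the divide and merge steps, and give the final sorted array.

Merge sort trace:

Split: [5, 8, 28, 48, 15, 44, 5, 22] -> [5, 8, 28, 48] and [15, 44, 5, 22]
  Split: [5, 8, 28, 48] -> [5, 8] and [28, 48]
    Split: [5, 8] -> [5] and [8]
    Merge: [5] + [8] -> [5, 8]
    Split: [28, 48] -> [28] and [48]
    Merge: [28] + [48] -> [28, 48]
  Merge: [5, 8] + [28, 48] -> [5, 8, 28, 48]
  Split: [15, 44, 5, 22] -> [15, 44] and [5, 22]
    Split: [15, 44] -> [15] and [44]
    Merge: [15] + [44] -> [15, 44]
    Split: [5, 22] -> [5] and [22]
    Merge: [5] + [22] -> [5, 22]
  Merge: [15, 44] + [5, 22] -> [5, 15, 22, 44]
Merge: [5, 8, 28, 48] + [5, 15, 22, 44] -> [5, 5, 8, 15, 22, 28, 44, 48]

Final sorted array: [5, 5, 8, 15, 22, 28, 44, 48]

The merge sort proceeds by recursively splitting the array and merging sorted halves.
After all merges, the sorted array is [5, 5, 8, 15, 22, 28, 44, 48].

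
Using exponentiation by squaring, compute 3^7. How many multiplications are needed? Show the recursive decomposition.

Computing 3^7 by squaring (build up from 3^1; each line after the first costs one multiplication):

3^1 = 3
3^2 = (3^1)^2 = 3^2 = 9
3^3 = 3 * 3^2 = 3 * 9 = 27
3^6 = (3^3)^2 = 27^2 = 729
3^7 = 3 * 3^6 = 3 * 729 = 2187

Result: 2187
Multiplications needed: 4 (4 lines after 3^1)

3^7 = 2187. Using exponentiation by squaring, this requires 4 multiplications. The key idea: if the exponent is even, square the half-power; if odd, multiply by the base once.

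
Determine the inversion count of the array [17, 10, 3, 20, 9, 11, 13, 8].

Finding inversions in [17, 10, 3, 20, 9, 11, 13, 8]:

(0, 1): arr[0]=17 > arr[1]=10
(0, 2): arr[0]=17 > arr[2]=3
(0, 4): arr[0]=17 > arr[4]=9
(0, 5): arr[0]=17 > arr[5]=11
(0, 6): arr[0]=17 > arr[6]=13
(0, 7): arr[0]=17 > arr[7]=8
(1, 2): arr[1]=10 > arr[2]=3
(1, 4): arr[1]=10 > arr[4]=9
(1, 7): arr[1]=10 > arr[7]=8
(3, 4): arr[3]=20 > arr[4]=9
(3, 5): arr[3]=20 > arr[5]=11
(3, 6): arr[3]=20 > arr[6]=13
(3, 7): arr[3]=20 > arr[7]=8
(4, 7): arr[4]=9 > arr[7]=8
(5, 7): arr[5]=11 > arr[7]=8
(6, 7): arr[6]=13 > arr[7]=8

Total inversions: 16

The array has 16 inversion(s): (0,1), (0,2), (0,4), (0,5), (0,6), (0,7), (1,2), (1,4), (1,7), (3,4), (3,5), (3,6), (3,7), (4,7), (5,7), (6,7). Each pair (i,j) satisfies i < j and arr[i] > arr[j].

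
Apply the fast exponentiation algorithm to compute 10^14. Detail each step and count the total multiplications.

Computing 10^14 by squaring (build up from 10^1; each line after the first costs one multiplication):

10^1 = 10
10^2 = (10^1)^2 = 10^2 = 100
10^3 = 10 * 10^2 = 10 * 100 = 1000
10^6 = (10^3)^2 = 1000^2 = 1000000
10^7 = 10 * 10^6 = 10 * 1000000 = 10000000
10^14 = (10^7)^2 = 10000000^2 = 100000000000000

Result: 100000000000000
Multiplications needed: 5 (5 lines after 10^1)

10^14 = 100000000000000. Using exponentiation by squaring, this requires 5 multiplications. The key idea: if the exponent is even, square the half-power; if odd, multiply by the base once.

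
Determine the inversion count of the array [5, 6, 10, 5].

Finding inversions in [5, 6, 10, 5]:

(1, 3): arr[1]=6 > arr[3]=5
(2, 3): arr[2]=10 > arr[3]=5

Total inversions: 2

The array has 2 inversion(s): (1,3), (2,3). Each pair (i,j) satisfies i < j and arr[i] > arr[j].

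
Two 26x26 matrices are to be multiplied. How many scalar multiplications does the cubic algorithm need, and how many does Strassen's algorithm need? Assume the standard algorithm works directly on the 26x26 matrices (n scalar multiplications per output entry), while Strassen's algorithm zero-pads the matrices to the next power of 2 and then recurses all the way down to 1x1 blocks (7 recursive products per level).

Matrix multiplication for 26x26 matrices:

Strassen's algorithm requires power-of-2 dimensions. Pad 26x26 to 32x32 (next power of 2).

Standard algorithm: 26^3 = 17576 multiplications
Strassen's algorithm: 7^(log2(32)) = 7^5 = 16807 multiplications
Savings: 17576 - 16807 = 769 multiplications

Standard: 17576 multiplications (26^3). Strassen: 16807 multiplications (7^5, after padding to 32x32). Strassen reduces 8 recursive multiplications to 7 at each level.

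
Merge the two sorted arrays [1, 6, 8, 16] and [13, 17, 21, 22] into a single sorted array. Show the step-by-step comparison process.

Merging process:

Compare 1 vs 13: take 1 from left. Merged: [1]
Compare 6 vs 13: take 6 from left. Merged: [1, 6]
Compare 8 vs 13: take 8 from left. Merged: [1, 6, 8]
Compare 16 vs 13: take 13 from right. Merged: [1, 6, 8, 13]
Compare 16 vs 17: take 16 from left. Merged: [1, 6, 8, 13, 16]
Append remaining from right: [17, 21, 22]. Merged: [1, 6, 8, 13, 16, 17, 21, 22]

Final merged array: [1, 6, 8, 13, 16, 17, 21, 22]
Total comparisons: 5

The merged array is [1, 6, 8, 13, 16, 17, 21, 22], requiring 5 comparisons. The merge step runs in O(n) time where n is the total number of elements.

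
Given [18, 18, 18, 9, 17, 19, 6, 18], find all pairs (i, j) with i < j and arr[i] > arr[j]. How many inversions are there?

Finding inversions in [18, 18, 18, 9, 17, 19, 6, 18]:

(0, 3): arr[0]=18 > arr[3]=9
(0, 4): arr[0]=18 > arr[4]=17
(0, 6): arr[0]=18 > arr[6]=6
(1, 3): arr[1]=18 > arr[3]=9
(1, 4): arr[1]=18 > arr[4]=17
(1, 6): arr[1]=18 > arr[6]=6
(2, 3): arr[2]=18 > arr[3]=9
(2, 4): arr[2]=18 > arr[4]=17
(2, 6): arr[2]=18 > arr[6]=6
(3, 6): arr[3]=9 > arr[6]=6
(4, 6): arr[4]=17 > arr[6]=6
(5, 6): arr[5]=19 > arr[6]=6
(5, 7): arr[5]=19 > arr[7]=18

Total inversions: 13

The array has 13 inversion(s): (0,3), (0,4), (0,6), (1,3), (1,4), (1,6), (2,3), (2,4), (2,6), (3,6), (4,6), (5,6), (5,7). Each pair (i,j) satisfies i < j and arr[i] > arr[j].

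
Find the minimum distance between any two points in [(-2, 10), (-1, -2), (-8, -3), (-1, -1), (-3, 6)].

Computing all pairwise distances among 5 points:

d((-2, 10), (-1, -2)) = 12.0416
d((-2, 10), (-8, -3)) = 14.3178
d((-2, 10), (-1, -1)) = 11.0454
d((-2, 10), (-3, 6)) = 4.1231
d((-1, -2), (-8, -3)) = 7.0711
d((-1, -2), (-1, -1)) = 1.0 <-- minimum
d((-1, -2), (-3, 6)) = 8.2462
d((-8, -3), (-1, -1)) = 7.2801
d((-8, -3), (-3, 6)) = 10.2956
d((-1, -1), (-3, 6)) = 7.2801

Closest pair: (-1, -2) and (-1, -1) with distance 1.0

The closest pair is (-1, -2) and (-1, -1) with Euclidean distance 1.0. For 5 points, brute-force pairwise comparison is shown above. For large n, the divide-and-conquer algorithm (sort by x, recurse on halves, check the dividing strip) achieves O(n log n).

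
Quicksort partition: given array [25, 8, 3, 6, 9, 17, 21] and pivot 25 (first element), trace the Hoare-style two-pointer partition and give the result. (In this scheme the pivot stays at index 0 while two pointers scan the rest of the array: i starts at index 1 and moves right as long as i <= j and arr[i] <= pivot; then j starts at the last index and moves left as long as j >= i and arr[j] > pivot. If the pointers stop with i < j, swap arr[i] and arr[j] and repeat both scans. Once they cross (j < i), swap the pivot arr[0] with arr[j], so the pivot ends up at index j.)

Hoare-style two-pointer partition with pivot = 25:

Initial array: [25, 8, 3, 6, 9, 17, 21]

Pointers start at i = 1, j = 6.
i ends at 7, j ends at 6: the pointers have crossed (j < i), so scanning stops.

Swap pivot arr[0] with arr[6] to place pivot at position 6: [21, 8, 3, 6, 9, 17, 25]
Pivot position: 6

After partitioning with pivot 25, the array becomes [21, 8, 3, 6, 9, 17, 25]. The pivot is placed at index 6. All elements to the left of the pivot are <= 25, and all elements to the right are > 25.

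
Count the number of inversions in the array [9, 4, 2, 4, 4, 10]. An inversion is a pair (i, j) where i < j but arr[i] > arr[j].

Finding inversions in [9, 4, 2, 4, 4, 10]:

(0, 1): arr[0]=9 > arr[1]=4
(0, 2): arr[0]=9 > arr[2]=2
(0, 3): arr[0]=9 > arr[3]=4
(0, 4): arr[0]=9 > arr[4]=4
(1, 2): arr[1]=4 > arr[2]=2

Total inversions: 5

The array has 5 inversion(s): (0,1), (0,2), (0,3), (0,4), (1,2). Each pair (i,j) satisfies i < j and arr[i] > arr[j].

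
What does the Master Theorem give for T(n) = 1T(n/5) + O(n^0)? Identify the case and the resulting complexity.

Master Theorem for T(n) = 1T(n/5) + O(n^0):

a = 1, b = 5, c = 0
log_b(a) = log_5(1) = 0.0000

Case 2: c = 0 = log_5(1) = 0.0000
T(n) = O(n^0 log n) = O(log n)

For T(n) = 1T(n/5) + O(n^0): log_5(1) = 0.0000. This is Case 2 of the Master Theorem (c = log_b(a), equal work at all levels), giving O(log n).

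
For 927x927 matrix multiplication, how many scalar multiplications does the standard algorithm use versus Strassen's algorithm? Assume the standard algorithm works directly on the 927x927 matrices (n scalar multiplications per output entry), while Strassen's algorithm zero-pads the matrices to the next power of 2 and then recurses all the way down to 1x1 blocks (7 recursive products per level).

Matrix multiplication for 927x927 matrices:

Strassen's algorithm requires power-of-2 dimensions. Pad 927x927 to 1024x1024 (next power of 2).

Standard algorithm: 927^3 = 796597983 multiplications
Strassen's algorithm: 7^(log2(1024)) = 7^10 = 282475249 multiplications
Savings: 796597983 - 282475249 = 514122734 multiplications

Standard: 796597983 multiplications (927^3). Strassen: 282475249 multiplications (7^10, after padding to 1024x1024). Strassen reduces 8 recursive multiplications to 7 at each level.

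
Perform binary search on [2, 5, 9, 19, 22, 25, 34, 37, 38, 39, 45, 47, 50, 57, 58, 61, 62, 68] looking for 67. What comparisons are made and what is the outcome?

Binary search for 67 in [2, 5, 9, 19, 22, 25, 34, 37, 38, 39, 45, 47, 50, 57, 58, 61, 62, 68]:

lo=0, hi=17, mid=8, arr[mid]=38 -> 38 < 67, search right half
lo=9, hi=17, mid=13, arr[mid]=57 -> 57 < 67, search right half
lo=14, hi=17, mid=15, arr[mid]=61 -> 61 < 67, search right half
lo=16, hi=17, mid=16, arr[mid]=62 -> 62 < 67, search right half
lo=17, hi=17, mid=17, arr[mid]=68 -> 68 > 67, search left half
lo=17 > hi=16, target 67 not found

Binary search determines that 67 is not in the array after 5 comparisons. The search space was exhausted without finding the target.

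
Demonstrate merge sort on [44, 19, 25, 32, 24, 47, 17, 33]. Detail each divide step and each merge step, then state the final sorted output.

Merge sort trace:

Split: [44, 19, 25, 32, 24, 47, 17, 33] -> [44, 19, 25, 32] and [24, 47, 17, 33]
  Split: [44, 19, 25, 32] -> [44, 19] and [25, 32]
    Split: [44, 19] -> [44] and [19]
    Merge: [44] + [19] -> [19, 44]
    Split: [25, 32] -> [25] and [32]
    Merge: [25] + [32] -> [25, 32]
  Merge: [19, 44] + [25, 32] -> [19, 25, 32, 44]
  Split: [24, 47, 17, 33] -> [24, 47] and [17, 33]
    Split: [24, 47] -> [24] and [47]
    Merge: [24] + [47] -> [24, 47]
    Split: [17, 33] -> [17] and [33]
    Merge: [17] + [33] -> [17, 33]
  Merge: [24, 47] + [17, 33] -> [17, 24, 33, 47]
Merge: [19, 25, 32, 44] + [17, 24, 33, 47] -> [17, 19, 24, 25, 32, 33, 44, 47]

Final sorted array: [17, 19, 24, 25, 32, 33, 44, 47]

The merge sort proceeds by recursively splitting the array and merging sorted halves.
After all merges, the sorted array is [17, 19, 24, 25, 32, 33, 44, 47].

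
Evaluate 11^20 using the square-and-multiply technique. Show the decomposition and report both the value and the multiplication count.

Computing 11^20 by squaring (build up from 11^1; each line after the first costs one multiplication):

11^1 = 11
11^2 = (11^1)^2 = 11^2 = 121
11^4 = (11^2)^2 = 121^2 = 14641
11^5 = 11 * 11^4 = 11 * 14641 = 161051
11^10 = (11^5)^2 = 161051^2 = 25937424601
11^20 = (11^10)^2 = 25937424601^2 = 672749994932560009201

Result: 672749994932560009201
Multiplications needed: 5 (5 lines after 11^1)

11^20 = 672749994932560009201. Using exponentiation by squaring, this requires 5 multiplications. The key idea: if the exponent is even, square the half-power; if odd, multiply by the base once.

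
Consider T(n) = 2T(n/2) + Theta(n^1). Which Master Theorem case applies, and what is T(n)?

Master Theorem for T(n) = 2T(n/2) + O(n^1):

a = 2, b = 2, c = 1
log_b(a) = log_2(2) = 1.0000

Case 2: c = 1 = log_2(2) = 1.0000
T(n) = O(n^1 log n) = O(n log n)

For T(n) = 2T(n/2) + O(n^1): log_2(2) = 1.0000. This is Case 2 of the Master Theorem (c = log_b(a), equal work at all levels), giving O(n log n).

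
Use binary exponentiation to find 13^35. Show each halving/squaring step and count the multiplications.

Computing 13^35 by squaring (build up from 13^1; each line after the first costs one multiplication):

13^1 = 13
13^2 = (13^1)^2 = 13^2 = 169
13^4 = (13^2)^2 = 169^2 = 28561
13^8 = (13^4)^2 = 28561^2 = 815730721
13^16 = (13^8)^2 = 815730721^2 = 665416609183179841
13^17 = 13 * 13^16 = 13 * 665416609183179841 = 8650415919381337933
13^34 = (13^17)^2 = 8650415919381337933^2 = 74829695578286078013428929473144712489
13^35 = 13 * 13^34 = 13 * 74829695578286078013428929473144712489 = 972786042517719014174576083150881262357

Result: 972786042517719014174576083150881262357
Multiplications needed: 7 (7 lines after 13^1)

13^35 = 972786042517719014174576083150881262357. Using exponentiation by squaring, this requires 7 multiplications. The key idea: if the exponent is even, square the half-power; if odd, multiply by the base once.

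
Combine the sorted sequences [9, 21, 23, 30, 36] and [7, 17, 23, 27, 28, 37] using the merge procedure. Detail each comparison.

Merging process:

Compare 9 vs 7: take 7 from right. Merged: [7]
Compare 9 vs 17: take 9 from left. Merged: [7, 9]
Compare 21 vs 17: take 17 from right. Merged: [7, 9, 17]
Compare 21 vs 23: take 21 from left. Merged: [7, 9, 17, 21]
Compare 23 vs 23: take 23 from left. Merged: [7, 9, 17, 21, 23]
Compare 30 vs 23: take 23 from right. Merged: [7, 9, 17, 21, 23, 23]
Compare 30 vs 27: take 27 from right. Merged: [7, 9, 17, 21, 23, 23, 27]
Compare 30 vs 28: take 28 from right. Merged: [7, 9, 17, 21, 23, 23, 27, 28]
Compare 30 vs 37: take 30 from left. Merged: [7, 9, 17, 21, 23, 23, 27, 28, 30]
Compare 36 vs 37: take 36 from left. Merged: [7, 9, 17, 21, 23, 23, 27, 28, 30, 36]
Append remaining from right: [37]. Merged: [7, 9, 17, 21, 23, 23, 27, 28, 30, 36, 37]

Final merged array: [7, 9, 17, 21, 23, 23, 27, 28, 30, 36, 37]
Total comparisons: 10

The merged array is [7, 9, 17, 21, 23, 23, 27, 28, 30, 36, 37], requiring 10 comparisons. The merge step runs in O(n) time where n is the total number of elements.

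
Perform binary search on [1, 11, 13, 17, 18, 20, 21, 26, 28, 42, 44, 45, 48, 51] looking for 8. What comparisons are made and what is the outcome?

Binary search for 8 in [1, 11, 13, 17, 18, 20, 21, 26, 28, 42, 44, 45, 48, 51]:

lo=0, hi=13, mid=6, arr[mid]=21 -> 21 > 8, search left half
lo=0, hi=5, mid=2, arr[mid]=13 -> 13 > 8, search left half
lo=0, hi=1, mid=0, arr[mid]=1 -> 1 < 8, search right half
lo=1, hi=1, mid=1, arr[mid]=11 -> 11 > 8, search left half
lo=1 > hi=0, target 8 not found

Binary search determines that 8 is not in the array after 4 comparisons. The search space was exhausted without finding the target.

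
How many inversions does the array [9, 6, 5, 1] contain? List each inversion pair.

Finding inversions in [9, 6, 5, 1]:

(0, 1): arr[0]=9 > arr[1]=6
(0, 2): arr[0]=9 > arr[2]=5
(0, 3): arr[0]=9 > arr[3]=1
(1, 2): arr[1]=6 > arr[2]=5
(1, 3): arr[1]=6 > arr[3]=1
(2, 3): arr[2]=5 > arr[3]=1

Total inversions: 6

The array has 6 inversion(s): (0,1), (0,2), (0,3), (1,2), (1,3), (2,3). Each pair (i,j) satisfies i < j and arr[i] > arr[j].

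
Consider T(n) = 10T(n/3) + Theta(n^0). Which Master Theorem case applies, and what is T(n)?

Master Theorem for T(n) = 10T(n/3) + O(n^0):

a = 10, b = 3, c = 0
log_b(a) = log_3(10) = 2.0959

Case 1: c = 0 < log_3(10) = 2.0959
T(n) = O(n^(log_3 10))

For T(n) = 10T(n/3) + O(n^0): log_3(10) = 2.0959. This is Case 1 of the Master Theorem (c < log_b(a), work dominated by leaves), giving O(n^(log_3 10)).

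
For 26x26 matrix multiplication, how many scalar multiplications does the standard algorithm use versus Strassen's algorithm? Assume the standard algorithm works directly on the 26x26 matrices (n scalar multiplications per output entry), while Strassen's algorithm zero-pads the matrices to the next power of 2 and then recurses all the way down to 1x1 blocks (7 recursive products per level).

Matrix multiplication for 26x26 matrices:

Strassen's algorithm requires power-of-2 dimensions. Pad 26x26 to 32x32 (next power of 2).

Standard algorithm: 26^3 = 17576 multiplications
Strassen's algorithm: 7^(log2(32)) = 7^5 = 16807 multiplications
Savings: 17576 - 16807 = 769 multiplications

Standard: 17576 multiplications (26^3). Strassen: 16807 multiplications (7^5, after padding to 32x32). Strassen reduces 8 recursive multiplications to 7 at each level.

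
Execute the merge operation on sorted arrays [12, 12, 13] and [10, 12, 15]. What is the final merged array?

Merging process:

Compare 12 vs 10: take 10 from right. Merged: [10]
Compare 12 vs 12: take 12 from left. Merged: [10, 12]
Compare 12 vs 12: take 12 from left. Merged: [10, 12, 12]
Compare 13 vs 12: take 12 from right. Merged: [10, 12, 12, 12]
Compare 13 vs 15: take 13 from left. Merged: [10, 12, 12, 12, 13]
Append remaining from right: [15]. Merged: [10, 12, 12, 12, 13, 15]

Final merged array: [10, 12, 12, 12, 13, 15]
Total comparisons: 5

The merged array is [10, 12, 12, 12, 13, 15], requiring 5 comparisons. The merge step runs in O(n) time where n is the total number of elements.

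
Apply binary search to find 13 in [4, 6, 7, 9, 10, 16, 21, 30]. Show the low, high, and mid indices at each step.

Binary search for 13 in [4, 6, 7, 9, 10, 16, 21, 30]:

lo=0, hi=7, mid=3, arr[mid]=9 -> 9 < 13, search right half
lo=4, hi=7, mid=5, arr[mid]=16 -> 16 > 13, search left half
lo=4, hi=4, mid=4, arr[mid]=10 -> 10 < 13, search right half
lo=5 > hi=4, target 13 not found

Binary search determines that 13 is not in the array after 3 comparisons. The search space was exhausted without finding the target.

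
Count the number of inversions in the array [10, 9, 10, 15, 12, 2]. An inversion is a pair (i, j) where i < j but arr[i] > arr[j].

Finding inversions in [10, 9, 10, 15, 12, 2]:

(0, 1): arr[0]=10 > arr[1]=9
(0, 5): arr[0]=10 > arr[5]=2
(1, 5): arr[1]=9 > arr[5]=2
(2, 5): arr[2]=10 > arr[5]=2
(3, 4): arr[3]=15 > arr[4]=12
(3, 5): arr[3]=15 > arr[5]=2
(4, 5): arr[4]=12 > arr[5]=2

Total inversions: 7

The array has 7 inversion(s): (0,1), (0,5), (1,5), (2,5), (3,4), (3,5), (4,5). Each pair (i,j) satisfies i < j and arr[i] > arr[j].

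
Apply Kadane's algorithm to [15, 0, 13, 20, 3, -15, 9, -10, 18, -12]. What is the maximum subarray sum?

Using Kadane's algorithm on [15, 0, 13, 20, 3, -15, 9, -10, 18, -12]:

Scanning through the array:
Position 1 (value 0): max_ending_here = 15, max_so_far = 15
Position 2 (value 13): max_ending_here = 28, max_so_far = 28
Position 3 (value 20): max_ending_here = 48, max_so_far = 48
Position 4 (value 3): max_ending_here = 51, max_so_far = 51
Position 5 (value -15): max_ending_here = 36, max_so_far = 51
Position 6 (value 9): max_ending_here = 45, max_so_far = 51
Position 7 (value -10): max_ending_here = 35, max_so_far = 51
Position 8 (value 18): max_ending_here = 53, max_so_far = 53
Position 9 (value -12): max_ending_here = 41, max_so_far = 53

Maximum subarray: [15, 0, 13, 20, 3, -15, 9, -10, 18]
Maximum sum: 53

The maximum subarray is [15, 0, 13, 20, 3, -15, 9, -10, 18] with sum 53. This subarray runs from index 0 to index 8.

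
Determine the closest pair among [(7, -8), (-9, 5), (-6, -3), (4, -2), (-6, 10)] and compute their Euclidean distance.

Computing all pairwise distances among 5 points:

d((7, -8), (-9, 5)) = 20.6155
d((7, -8), (-6, -3)) = 13.9284
d((7, -8), (4, -2)) = 6.7082
d((7, -8), (-6, 10)) = 22.2036
d((-9, 5), (-6, -3)) = 8.544
d((-9, 5), (4, -2)) = 14.7648
d((-9, 5), (-6, 10)) = 5.831 <-- minimum
d((-6, -3), (4, -2)) = 10.0499
d((-6, -3), (-6, 10)) = 13.0
d((4, -2), (-6, 10)) = 15.6205

Closest pair: (-9, 5) and (-6, 10) with distance 5.831

The closest pair is (-9, 5) and (-6, 10) with Euclidean distance 5.831. For 5 points, brute-force pairwise comparison is shown above. For large n, the divide-and-conquer algorithm (sort by x, recurse on halves, check the dividing strip) achieves O(n log n).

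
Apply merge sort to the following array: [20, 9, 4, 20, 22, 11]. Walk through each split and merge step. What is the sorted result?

Merge sort trace:

Split: [20, 9, 4, 20, 22, 11] -> [20, 9, 4] and [20, 22, 11]
  Split: [20, 9, 4] -> [20] and [9, 4]
    Split: [9, 4] -> [9] and [4]
    Merge: [9] + [4] -> [4, 9]
  Merge: [20] + [4, 9] -> [4, 9, 20]
  Split: [20, 22, 11] -> [20] and [22, 11]
    Split: [22, 11] -> [22] and [11]
    Merge: [22] + [11] -> [11, 22]
  Merge: [20] + [11, 22] -> [11, 20, 22]
Merge: [4, 9, 20] + [11, 20, 22] -> [4, 9, 11, 20, 20, 22]

Final sorted array: [4, 9, 11, 20, 20, 22]

The merge sort proceeds by recursively splitting the array and merging sorted halves.
After all merges, the sorted array is [4, 9, 11, 20, 20, 22].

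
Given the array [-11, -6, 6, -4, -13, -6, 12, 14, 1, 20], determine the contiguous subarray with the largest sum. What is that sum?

Using Kadane's algorithm on [-11, -6, 6, -4, -13, -6, 12, 14, 1, 20]:

Scanning through the array:
Position 1 (value -6): max_ending_here = -6, max_so_far = -6
Position 2 (value 6): max_ending_here = 6, max_so_far = 6
Position 3 (value -4): max_ending_here = 2, max_so_far = 6
Position 4 (value -13): max_ending_here = -11, max_so_far = 6
Position 5 (value -6): max_ending_here = -6, max_so_far = 6
Position 6 (value 12): max_ending_here = 12, max_so_far = 12
Position 7 (value 14): max_ending_here = 26, max_so_far = 26
Position 8 (value 1): max_ending_here = 27, max_so_far = 27
Position 9 (value 20): max_ending_here = 47, max_so_far = 47

Maximum subarray: [12, 14, 1, 20]
Maximum sum: 47

The maximum subarray is [12, 14, 1, 20] with sum 47. This subarray runs from index 6 to index 9.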